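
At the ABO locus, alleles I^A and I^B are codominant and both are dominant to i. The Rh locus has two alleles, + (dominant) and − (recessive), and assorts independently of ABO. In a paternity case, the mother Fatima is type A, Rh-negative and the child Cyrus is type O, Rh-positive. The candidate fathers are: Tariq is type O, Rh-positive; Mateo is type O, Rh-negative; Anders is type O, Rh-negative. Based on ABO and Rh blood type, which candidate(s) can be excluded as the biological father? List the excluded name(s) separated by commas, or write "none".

A candidate is excluded only if no genotype consistent with his phenotype could produce a type O, Rh-positive child with a type A, Rh-negative mother.
Mateo (type O, Rh-): no genotype consistent with that phenotype can produce a type-O Rh+ child with a type-A mother.
Anders (type O, Rh-): no genotype consistent with that phenotype can produce a type-O Rh+ child with a type-A mother.

Mateo, Anders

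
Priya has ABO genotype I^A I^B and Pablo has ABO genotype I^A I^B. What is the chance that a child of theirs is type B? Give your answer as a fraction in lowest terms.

ABO cross I^A I^B × I^A I^B → offspring phenotypes: 1/4 A, 1/4 B, 1/2 AB.
So P(type B) = 1/4.

1/4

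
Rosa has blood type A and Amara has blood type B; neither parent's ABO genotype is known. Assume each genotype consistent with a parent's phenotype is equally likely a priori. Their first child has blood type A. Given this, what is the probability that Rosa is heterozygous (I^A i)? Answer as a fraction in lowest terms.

Possible genotypes: Rosa ∈ {I^A I^A, I^A i}; Amara ∈ {I^B I^B, I^B i}.
Weight each parental genotype pair by prior × P(type-A child):
  I^A I^A × I^B i: posterior weight 2/3.
  I^A i × I^B i: posterior weight 1/3.
Sum the posterior weight over pairs where Rosa is I^A i: 1/3.

1/3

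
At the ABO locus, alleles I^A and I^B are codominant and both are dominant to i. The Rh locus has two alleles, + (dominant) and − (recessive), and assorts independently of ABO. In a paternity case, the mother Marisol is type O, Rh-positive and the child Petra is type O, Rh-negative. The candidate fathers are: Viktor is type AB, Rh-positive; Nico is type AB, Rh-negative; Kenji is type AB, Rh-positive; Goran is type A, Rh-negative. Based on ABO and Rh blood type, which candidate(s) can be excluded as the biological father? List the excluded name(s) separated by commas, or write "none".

A candidate is excluded only if no genotype consistent with his phenotype could produce a type O, Rh-negative child with a type O, Rh-positive mother.
Viktor (type AB, Rh+): no genotype consistent with that phenotype can produce a type-O Rh- child with a type-O mother.
Nico (type AB, Rh-): no genotype consistent with that phenotype can produce a type-O Rh- child with a type-O mother.
Kenji (type AB, Rh+): no genotype consistent with that phenotype can produce a type-O Rh- child with a type-O mother.

Viktor, Nico, Kenji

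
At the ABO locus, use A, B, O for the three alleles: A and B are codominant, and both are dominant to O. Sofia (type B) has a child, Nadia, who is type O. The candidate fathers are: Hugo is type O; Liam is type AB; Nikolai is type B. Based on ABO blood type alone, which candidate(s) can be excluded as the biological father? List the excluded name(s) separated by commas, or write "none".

A candidate is excluded only if no genotype consistent with his phenotype could produce a type O child with a type B mother.
Liam (type AB): no genotype consistent with that phenotype can produce a type-O child with a type-B mother.

Liam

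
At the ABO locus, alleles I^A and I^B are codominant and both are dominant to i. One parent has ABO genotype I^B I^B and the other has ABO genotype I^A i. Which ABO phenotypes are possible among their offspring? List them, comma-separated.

Gametes from I^B I^B × I^A i give offspring ABO genotypes I^A I^B, I^B i, i.e. phenotypes B, AB.

B, AB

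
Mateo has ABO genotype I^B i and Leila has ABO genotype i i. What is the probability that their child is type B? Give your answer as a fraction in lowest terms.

1/2

ABO cross I^B i × i i → offspring phenotypes: 1/2 O, 1/2 B.
So P(type B) = 1/2.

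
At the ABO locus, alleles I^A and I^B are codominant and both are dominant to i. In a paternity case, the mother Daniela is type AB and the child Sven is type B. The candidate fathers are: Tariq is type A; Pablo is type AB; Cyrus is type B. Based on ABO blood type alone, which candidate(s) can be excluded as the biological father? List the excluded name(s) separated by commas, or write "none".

A candidate is excluded only if no genotype consistent with his phenotype could produce a type B child with a type AB mother.
Every candidate has at least one consistent genotype combination, so none can be excluded.

none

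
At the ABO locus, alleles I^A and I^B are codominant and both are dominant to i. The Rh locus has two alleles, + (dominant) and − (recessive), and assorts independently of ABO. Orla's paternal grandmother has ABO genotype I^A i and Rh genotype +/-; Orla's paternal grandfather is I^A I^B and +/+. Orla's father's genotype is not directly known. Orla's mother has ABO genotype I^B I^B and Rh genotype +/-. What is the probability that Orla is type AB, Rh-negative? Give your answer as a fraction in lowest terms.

1/16

Orla's father's ABO genotype from I^A i × I^A I^B: 1/4 I^A I^A, 1/4 I^A I^B, 1/4 I^A i, 1/4 I^B i.
Crossing each possibility with the mother I^B I^B and summing P(type AB): 1/4·1 + 1/4·1/2 + 1/4·1/2 + 1/4·0 = 1/2.
Similarly for Rh via the father's Rh distribution: P(Rh-) = 1/8.
Independent loci: 1/2 × 1/8 = 1/16.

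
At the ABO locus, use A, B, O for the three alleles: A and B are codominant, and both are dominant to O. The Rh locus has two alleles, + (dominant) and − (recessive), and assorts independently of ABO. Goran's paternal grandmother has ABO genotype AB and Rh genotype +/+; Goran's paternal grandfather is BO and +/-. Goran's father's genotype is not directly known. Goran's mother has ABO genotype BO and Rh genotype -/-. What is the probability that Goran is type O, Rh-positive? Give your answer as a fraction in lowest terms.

3/32

Goran's father's ABO genotype from AB × BO: 1/4 AB, 1/4 AO, 1/4 BB, 1/4 BO.
Crossing each possibility with the mother BO and summing P(type O): 1/4·0 + 1/4·1/4 + 1/4·0 + 1/4·1/4 = 1/8.
Similarly for Rh via the father's Rh distribution: P(Rh+) = 3/4.
Independent loci: 1/8 × 3/4 = 3/32.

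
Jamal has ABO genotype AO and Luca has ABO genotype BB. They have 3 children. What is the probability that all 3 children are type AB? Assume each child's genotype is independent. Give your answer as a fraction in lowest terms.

1/8

ABO cross AO × BB → 1/2 B, 1/2 AB.
So P(type AB) = 1/2 per child.
All 3 independent: (1/2)^3 = 1/8.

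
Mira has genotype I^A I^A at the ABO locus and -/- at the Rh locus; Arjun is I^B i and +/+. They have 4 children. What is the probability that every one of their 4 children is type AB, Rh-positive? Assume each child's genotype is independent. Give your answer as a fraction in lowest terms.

1/16

ABO cross I^A I^A × I^B i → 1/2 A, 1/2 AB.
Rh cross -/- × +/+ → 1 Rh+; so P(type AB, Rh-positive) = 1/2 × 1 = 1/2 per child.
All 4 independent: (1/2)^4 = 1/16.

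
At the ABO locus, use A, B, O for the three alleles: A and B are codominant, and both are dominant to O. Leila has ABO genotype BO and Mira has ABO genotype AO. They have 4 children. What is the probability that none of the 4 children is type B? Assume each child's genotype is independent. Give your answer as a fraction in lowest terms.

ABO cross BO × AO → 1/4 O, 1/4 A, 1/4 B, 1/4 AB.
So P(type B) = 1/4 per child.
P(not type B) = 3/4 for one child; (3/4)^4 = 81/256.

81/256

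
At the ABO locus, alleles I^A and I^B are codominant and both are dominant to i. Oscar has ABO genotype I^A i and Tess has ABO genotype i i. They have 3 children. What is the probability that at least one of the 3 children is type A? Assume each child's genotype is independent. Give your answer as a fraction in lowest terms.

7/8

ABO cross I^A i × i i → 1/2 O, 1/2 A.
So P(type A) = 1/2 per child.
P(none) = (1/2)^3 = 1/8; P(at least one) = 1 − 1/8 = 7/8.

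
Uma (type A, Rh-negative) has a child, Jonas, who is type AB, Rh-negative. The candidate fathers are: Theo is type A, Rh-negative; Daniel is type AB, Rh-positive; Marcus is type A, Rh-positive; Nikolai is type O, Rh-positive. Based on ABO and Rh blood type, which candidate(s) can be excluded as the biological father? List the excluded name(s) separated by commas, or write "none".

A candidate is excluded only if no genotype consistent with his phenotype could produce a type AB, Rh-negative child with a type A, Rh-negative mother.
Theo (type A, Rh-): no genotype consistent with that phenotype can produce a type-AB Rh- child with a type-A mother.
Marcus (type A, Rh+): no genotype consistent with that phenotype can produce a type-AB Rh- child with a type-A mother.
Nikolai (type O, Rh+): no genotype consistent with that phenotype can produce a type-AB Rh- child with a type-A mother.

Theo, Marcus, Nikolai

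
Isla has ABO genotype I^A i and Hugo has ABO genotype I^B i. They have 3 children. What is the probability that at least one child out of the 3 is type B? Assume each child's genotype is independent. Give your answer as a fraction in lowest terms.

37/64

ABO cross I^A i × I^B i → 1/4 O, 1/4 A, 1/4 B, 1/4 AB.
So P(type B) = 1/4 per child.
P(none) = (3/4)^3 = 27/64; P(at least one) = 1 − 27/64 = 37/64.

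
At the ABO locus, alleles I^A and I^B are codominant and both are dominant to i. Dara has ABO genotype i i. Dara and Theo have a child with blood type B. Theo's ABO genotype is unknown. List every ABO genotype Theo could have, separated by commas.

I^A I^B, I^B I^B, I^B i

For each candidate genotype of Theo, check whether crossing it with i i can produce every observed child phenotype.
  I^A I^A → possible child types {A} ✗
  I^A I^B → possible child types {A, B} ✓
  I^A i → possible child types {O, A} ✗
  I^B I^B → possible child types {B} ✓
  I^B i → possible child types {O, B} ✓
  i i → possible child types {O} ✗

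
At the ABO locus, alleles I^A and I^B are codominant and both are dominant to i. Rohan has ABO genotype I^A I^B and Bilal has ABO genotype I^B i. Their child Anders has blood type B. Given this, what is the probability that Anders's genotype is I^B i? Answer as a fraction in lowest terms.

1/2

Cross I^A I^B × I^B i → 1/4 I^A I^B, 1/4 I^A i, 1/4 I^B I^B, 1/4 I^B i.
Type-B genotypes among offspring: I^B I^B (1/4), I^B i (1/4); total 1/2.
P(I^B i | type B) = (1/4) / (1/2) = 1/2.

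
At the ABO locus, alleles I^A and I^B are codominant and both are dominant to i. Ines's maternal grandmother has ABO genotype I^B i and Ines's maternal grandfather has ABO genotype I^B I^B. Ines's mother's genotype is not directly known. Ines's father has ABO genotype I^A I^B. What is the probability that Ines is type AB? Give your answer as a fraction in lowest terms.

Ines's mother's ABO genotype from I^B i × I^B I^B: 1/2 I^B I^B, 1/2 I^B i.
Crossing each possibility with the father I^A I^B and summing P(type AB): 1/2·1/2 + 1/2·1/4 = 3/8.

3/8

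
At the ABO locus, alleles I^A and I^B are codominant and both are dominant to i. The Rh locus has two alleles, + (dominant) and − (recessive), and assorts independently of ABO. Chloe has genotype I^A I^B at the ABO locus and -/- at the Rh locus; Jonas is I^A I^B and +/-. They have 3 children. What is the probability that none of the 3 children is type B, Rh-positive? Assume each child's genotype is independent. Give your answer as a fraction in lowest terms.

343/512

ABO cross I^A I^B × I^A I^B → 1/4 A, 1/4 B, 1/2 AB.
Rh cross -/- × +/- → 1/2 Rh+, 1/2 Rh-; so P(type B, Rh-positive) = 1/4 × 1/2 = 1/8 per child.
P(not type B, Rh-positive) = 7/8 for one child; (7/8)^3 = 343/512.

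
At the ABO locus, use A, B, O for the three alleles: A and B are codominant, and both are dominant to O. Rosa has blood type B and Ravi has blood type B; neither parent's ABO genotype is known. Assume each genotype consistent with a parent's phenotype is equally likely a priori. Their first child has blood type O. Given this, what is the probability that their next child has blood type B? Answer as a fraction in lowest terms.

Possible genotypes: Rosa ∈ {BB, BO}; Ravi ∈ {BB, BO}.
Weight each parental genotype pair by prior × P(type-O child):
  BO × BO: posterior weight 1; P(next child type B) = 3/4.
Weighted sum = 3/4.

3/4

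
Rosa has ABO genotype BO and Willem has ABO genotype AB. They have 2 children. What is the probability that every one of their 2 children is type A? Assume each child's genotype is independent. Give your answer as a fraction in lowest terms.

1/16

ABO cross BO × AB → 1/4 A, 1/2 B, 1/4 AB.
So P(type A) = 1/4 per child.
All 2 independent: (1/4)^2 = 1/16.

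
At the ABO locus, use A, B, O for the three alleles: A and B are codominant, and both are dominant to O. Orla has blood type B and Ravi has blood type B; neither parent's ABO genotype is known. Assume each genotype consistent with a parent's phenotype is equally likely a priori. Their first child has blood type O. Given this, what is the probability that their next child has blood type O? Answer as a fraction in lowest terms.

Possible genotypes: Orla ∈ {BB, BO}; Ravi ∈ {BB, BO}.
Weight each parental genotype pair by prior × P(type-O child):
  BO × BO: posterior weight 1; P(next child type O) = 1/4.
Weighted sum = 1/4.

1/4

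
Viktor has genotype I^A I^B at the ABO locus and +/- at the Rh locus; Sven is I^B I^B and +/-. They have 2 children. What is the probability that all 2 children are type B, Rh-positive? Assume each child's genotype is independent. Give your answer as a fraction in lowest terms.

9/64

ABO cross I^A I^B × I^B I^B → 1/2 B, 1/2 AB.
Rh cross +/- × +/- → 3/4 Rh+, 1/4 Rh-; so P(type B, Rh-positive) = 1/2 × 3/4 = 3/8 per child.
All 2 independent: (3/8)^2 = 9/64.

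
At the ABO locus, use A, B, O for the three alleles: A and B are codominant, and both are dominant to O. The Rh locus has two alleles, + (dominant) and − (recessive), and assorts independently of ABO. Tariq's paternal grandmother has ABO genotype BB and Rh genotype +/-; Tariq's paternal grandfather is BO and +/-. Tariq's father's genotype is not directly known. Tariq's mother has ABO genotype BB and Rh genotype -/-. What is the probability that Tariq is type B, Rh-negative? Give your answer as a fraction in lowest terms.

Tariq's father's ABO genotype from BB × BO: 1/2 BB, 1/2 BO.
Crossing each possibility with the mother BB and summing P(type B): 1/2·1 + 1/2·1 = 1.
Similarly for Rh via the father's Rh distribution: P(Rh-) = 1/2.
Independent loci: 1 × 1/2 = 1/2.

1/2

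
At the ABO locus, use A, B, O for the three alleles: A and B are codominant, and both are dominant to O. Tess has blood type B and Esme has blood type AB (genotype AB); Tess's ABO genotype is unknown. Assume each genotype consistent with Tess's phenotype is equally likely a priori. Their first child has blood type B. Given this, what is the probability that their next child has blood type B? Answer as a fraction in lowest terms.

Possible genotypes: Tess ∈ {BB, BO}; Esme ∈ {AB}.
Weight each parental genotype pair by prior × P(type-B child):
  BB × AB: posterior weight 1/2; P(next child type B) = 1/2.
  BO × AB: posterior weight 1/2; P(next child type B) = 1/2.
Weighted sum = 1/2.

1/2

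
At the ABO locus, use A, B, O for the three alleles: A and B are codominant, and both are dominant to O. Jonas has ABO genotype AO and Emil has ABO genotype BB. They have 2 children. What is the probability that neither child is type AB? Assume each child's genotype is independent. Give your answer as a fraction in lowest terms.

ABO cross AO × BB → 1/2 B, 1/2 AB.
So P(type AB) = 1/2 per child.
P(not type AB) = 1/2 for one child; (1/2)^2 = 1/4.

1/4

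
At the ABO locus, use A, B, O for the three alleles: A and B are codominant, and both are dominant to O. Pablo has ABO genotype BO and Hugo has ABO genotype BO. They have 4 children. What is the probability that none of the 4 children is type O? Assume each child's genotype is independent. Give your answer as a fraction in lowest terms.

ABO cross BO × BO → 1/4 O, 3/4 B.
So P(type O) = 1/4 per child.
P(not type O) = 3/4 for one child; (3/4)^4 = 81/256.

81/256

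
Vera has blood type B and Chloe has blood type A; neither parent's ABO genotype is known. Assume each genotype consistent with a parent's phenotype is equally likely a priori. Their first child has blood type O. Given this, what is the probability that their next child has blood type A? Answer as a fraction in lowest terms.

1/4

Possible genotypes: Vera ∈ {I^B I^B, I^B i}; Chloe ∈ {I^A I^A, I^A i}.
Weight each parental genotype pair by prior × P(type-O child):
  I^B i × I^A i: posterior weight 1; P(next child type A) = 1/4.
Weighted sum = 1/4.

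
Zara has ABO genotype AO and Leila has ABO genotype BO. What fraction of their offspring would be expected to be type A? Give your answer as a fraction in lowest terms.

ABO cross AO × BO → offspring phenotypes: 1/4 O, 1/4 A, 1/4 B, 1/4 AB.
So P(type A) = 1/4.

1/4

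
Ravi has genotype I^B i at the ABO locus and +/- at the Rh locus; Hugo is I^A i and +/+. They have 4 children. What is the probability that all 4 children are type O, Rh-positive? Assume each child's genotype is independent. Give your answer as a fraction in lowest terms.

ABO cross I^B i × I^A i → 1/4 O, 1/4 A, 1/4 B, 1/4 AB.
Rh cross +/- × +/+ → 1 Rh+; so P(type O, Rh-positive) = 1/4 × 1 = 1/4 per child.
All 4 independent: (1/4)^4 = 1/256.

1/256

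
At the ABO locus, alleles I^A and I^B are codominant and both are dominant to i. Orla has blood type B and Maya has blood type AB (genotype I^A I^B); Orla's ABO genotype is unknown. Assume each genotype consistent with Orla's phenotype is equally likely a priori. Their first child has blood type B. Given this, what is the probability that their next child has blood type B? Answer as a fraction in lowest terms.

1/2

Possible genotypes: Orla ∈ {I^B I^B, I^B i}; Maya ∈ {I^A I^B}.
Weight each parental genotype pair by prior × P(type-B child):
  I^B I^B × I^A I^B: posterior weight 1/2; P(next child type B) = 1/2.
  I^B i × I^A I^B: posterior weight 1/2; P(next child type B) = 1/2.
Weighted sum = 1/2.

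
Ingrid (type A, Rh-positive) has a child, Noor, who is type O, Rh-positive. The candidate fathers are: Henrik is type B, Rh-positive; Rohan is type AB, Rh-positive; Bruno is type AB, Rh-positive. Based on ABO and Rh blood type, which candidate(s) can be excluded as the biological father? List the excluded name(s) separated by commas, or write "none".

Rohan, Bruno

A candidate is excluded only if no genotype consistent with his phenotype could produce a type O, Rh-positive child with a type A, Rh-positive mother.
Rohan (type AB, Rh+): no genotype consistent with that phenotype can produce a type-O Rh+ child with a type-A mother.
Bruno (type AB, Rh+): no genotype consistent with that phenotype can produce a type-O Rh+ child with a type-A mother.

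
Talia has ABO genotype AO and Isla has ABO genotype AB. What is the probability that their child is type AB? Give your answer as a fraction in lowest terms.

ABO cross AO × AB → offspring phenotypes: 1/2 A, 1/4 B, 1/4 AB.
So P(type AB) = 1/4.

1/4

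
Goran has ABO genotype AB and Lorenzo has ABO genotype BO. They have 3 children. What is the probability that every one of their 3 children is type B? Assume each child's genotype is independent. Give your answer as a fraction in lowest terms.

ABO cross AB × BO → 1/4 A, 1/2 B, 1/4 AB.
So P(type B) = 1/2 per child.
All 3 independent: (1/2)^3 = 1/8.

1/8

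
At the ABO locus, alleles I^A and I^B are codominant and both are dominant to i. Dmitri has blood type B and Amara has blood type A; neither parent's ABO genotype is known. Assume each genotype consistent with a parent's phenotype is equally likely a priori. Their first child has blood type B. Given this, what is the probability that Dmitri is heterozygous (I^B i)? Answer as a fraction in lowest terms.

1/3

Possible genotypes: Dmitri ∈ {I^B I^B, I^B i}; Amara ∈ {I^A I^A, I^A i}.
Weight each parental genotype pair by prior × P(type-B child):
  I^B I^B × I^A i: posterior weight 2/3.
  I^B i × I^A i: posterior weight 1/3.
Sum the posterior weight over pairs where Dmitri is I^B i: 1/3.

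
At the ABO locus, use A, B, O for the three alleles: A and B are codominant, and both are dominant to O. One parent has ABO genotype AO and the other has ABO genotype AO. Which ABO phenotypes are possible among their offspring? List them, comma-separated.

O, A

Gametes from AO × AO give offspring ABO genotypes AA, AO, OO, i.e. phenotypes O, A.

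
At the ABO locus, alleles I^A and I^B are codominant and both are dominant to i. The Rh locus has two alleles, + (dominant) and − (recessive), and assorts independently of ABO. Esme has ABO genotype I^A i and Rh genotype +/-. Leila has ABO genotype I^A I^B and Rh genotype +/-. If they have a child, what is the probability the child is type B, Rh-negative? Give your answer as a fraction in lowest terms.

ABO cross I^A i × I^A I^B → offspring phenotypes: 1/2 A, 1/4 B, 1/4 AB.
Rh cross +/- × +/- → 3/4 Rh+, 1/4 Rh-.
Independent loci: P(type B, Rh-negative) = 1/4 × 1/4 = 1/16.

1/16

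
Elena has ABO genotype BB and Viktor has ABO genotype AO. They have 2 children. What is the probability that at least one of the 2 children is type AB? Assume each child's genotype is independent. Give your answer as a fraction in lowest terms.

3/4

ABO cross BB × AO → 1/2 B, 1/2 AB.
So P(type AB) = 1/2 per child.
P(none) = (1/2)^2 = 1/4; P(at least one) = 1 − 1/4 = 3/4.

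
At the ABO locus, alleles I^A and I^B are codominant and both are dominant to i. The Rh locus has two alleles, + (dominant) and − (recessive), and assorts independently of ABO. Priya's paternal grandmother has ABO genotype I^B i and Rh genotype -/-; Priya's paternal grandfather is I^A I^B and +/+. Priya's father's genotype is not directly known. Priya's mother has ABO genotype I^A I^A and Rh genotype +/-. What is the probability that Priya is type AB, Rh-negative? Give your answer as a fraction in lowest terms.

Priya's father's ABO genotype from I^B i × I^A I^B: 1/4 I^A I^B, 1/4 I^A i, 1/4 I^B I^B, 1/4 I^B i.
Crossing each possibility with the mother I^A I^A and summing P(type AB): 1/4·1/2 + 1/4·0 + 1/4·1 + 1/4·1/2 = 1/2.
Similarly for Rh via the father's Rh distribution: P(Rh-) = 1/4.
Independent loci: 1/2 × 1/4 = 1/8.

1/8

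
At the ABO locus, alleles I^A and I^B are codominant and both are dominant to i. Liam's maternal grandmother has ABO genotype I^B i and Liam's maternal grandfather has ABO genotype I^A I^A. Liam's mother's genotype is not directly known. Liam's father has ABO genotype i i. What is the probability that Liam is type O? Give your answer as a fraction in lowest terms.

Liam's mother's ABO genotype from I^B i × I^A I^A: 1/2 I^A I^B, 1/2 I^A i.
Crossing each possibility with the father i i and summing P(type O): 1/2·0 + 1/2·1/2 = 1/4.

1/4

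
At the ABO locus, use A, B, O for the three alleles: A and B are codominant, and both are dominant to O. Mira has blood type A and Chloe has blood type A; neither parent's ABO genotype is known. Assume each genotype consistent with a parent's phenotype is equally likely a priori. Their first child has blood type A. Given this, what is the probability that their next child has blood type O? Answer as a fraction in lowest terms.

1/20

Possible genotypes: Mira ∈ {AA, AO}; Chloe ∈ {AA, AO}.
Weight each parental genotype pair by prior × P(type-A child):
  AA × AA: posterior weight 4/15; P(next child type O) = 0.
  AA × AO: posterior weight 4/15; P(next child type O) = 0.
  AO × AA: posterior weight 4/15; P(next child type O) = 0.
  AO × AO: posterior weight 1/5; P(next child type O) = 1/4.
Weighted sum = 1/20.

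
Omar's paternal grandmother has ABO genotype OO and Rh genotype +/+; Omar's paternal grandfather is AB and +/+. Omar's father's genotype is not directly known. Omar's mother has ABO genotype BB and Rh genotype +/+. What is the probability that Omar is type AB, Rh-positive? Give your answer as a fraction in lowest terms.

Omar's father's ABO genotype from OO × AB: 1/2 AO, 1/2 BO.
Crossing each possibility with the mother BB and summing P(type AB): 1/2·1/2 + 1/2·0 = 1/4.
Similarly for Rh via the father's Rh distribution: P(Rh+) = 1.
Independent loci: 1/4 × 1 = 1/4.

1/4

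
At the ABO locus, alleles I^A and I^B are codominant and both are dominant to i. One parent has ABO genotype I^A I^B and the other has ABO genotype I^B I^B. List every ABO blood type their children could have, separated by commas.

Gametes from I^A I^B × I^B I^B give offspring ABO genotypes I^A I^B, I^B I^B, i.e. phenotypes B, AB.

B, AB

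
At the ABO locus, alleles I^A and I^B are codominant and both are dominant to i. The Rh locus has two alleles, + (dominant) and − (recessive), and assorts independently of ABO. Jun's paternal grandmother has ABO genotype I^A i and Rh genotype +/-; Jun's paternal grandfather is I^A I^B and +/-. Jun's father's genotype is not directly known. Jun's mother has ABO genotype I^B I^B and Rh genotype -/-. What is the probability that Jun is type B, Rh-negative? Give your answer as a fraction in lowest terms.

1/4

Jun's father's ABO genotype from I^A i × I^A I^B: 1/4 I^A I^A, 1/4 I^A I^B, 1/4 I^A i, 1/4 I^B i.
Crossing each possibility with the mother I^B I^B and summing P(type B): 1/4·0 + 1/4·1/2 + 1/4·1/2 + 1/4·1 = 1/2.
Similarly for Rh via the father's Rh distribution: P(Rh-) = 1/2.
Independent loci: 1/2 × 1/2 = 1/4.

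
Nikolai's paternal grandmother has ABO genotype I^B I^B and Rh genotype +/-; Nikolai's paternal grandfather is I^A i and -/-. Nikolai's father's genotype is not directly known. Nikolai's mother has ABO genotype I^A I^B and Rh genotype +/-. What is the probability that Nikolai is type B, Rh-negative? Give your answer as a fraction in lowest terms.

Nikolai's father's ABO genotype from I^B I^B × I^A i: 1/2 I^A I^B, 1/2 I^B i.
Crossing each possibility with the mother I^A I^B and summing P(type B): 1/2·1/4 + 1/2·1/2 = 3/8.
Similarly for Rh via the father's Rh distribution: P(Rh-) = 3/8.
Independent loci: 3/8 × 3/8 = 9/64.

9/64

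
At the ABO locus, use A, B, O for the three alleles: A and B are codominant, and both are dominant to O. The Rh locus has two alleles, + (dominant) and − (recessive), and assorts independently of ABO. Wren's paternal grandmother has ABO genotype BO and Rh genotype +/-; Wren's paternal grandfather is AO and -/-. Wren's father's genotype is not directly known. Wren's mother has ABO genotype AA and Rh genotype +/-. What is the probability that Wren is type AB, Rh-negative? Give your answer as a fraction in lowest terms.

3/32

Wren's father's ABO genotype from BO × AO: 1/4 AB, 1/4 AO, 1/4 BO, 1/4 OO.
Crossing each possibility with the mother AA and summing P(type AB): 1/4·1/2 + 1/4·0 + 1/4·1/2 + 1/4·0 = 1/4.
Similarly for Rh via the father's Rh distribution: P(Rh-) = 3/8.
Independent loci: 1/4 × 3/8 = 3/32.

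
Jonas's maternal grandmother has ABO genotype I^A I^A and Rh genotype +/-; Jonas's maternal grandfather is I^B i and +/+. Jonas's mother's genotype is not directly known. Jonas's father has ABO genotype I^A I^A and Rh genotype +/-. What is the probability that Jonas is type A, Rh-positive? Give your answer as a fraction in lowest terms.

21/32

Jonas's mother's ABO genotype from I^A I^A × I^B i: 1/2 I^A I^B, 1/2 I^A i.
Crossing each possibility with the father I^A I^A and summing P(type A): 1/2·1/2 + 1/2·1 = 3/4.
Similarly for Rh via the mother's Rh distribution: P(Rh+) = 7/8.
Independent loci: 3/4 × 7/8 = 21/32.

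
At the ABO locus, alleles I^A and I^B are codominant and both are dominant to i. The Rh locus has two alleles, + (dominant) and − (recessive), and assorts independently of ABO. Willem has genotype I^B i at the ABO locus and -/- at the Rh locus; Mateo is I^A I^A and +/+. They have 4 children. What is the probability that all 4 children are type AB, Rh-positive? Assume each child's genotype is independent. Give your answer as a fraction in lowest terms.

1/16

ABO cross I^B i × I^A I^A → 1/2 A, 1/2 AB.
Rh cross -/- × +/+ → 1 Rh+; so P(type AB, Rh-positive) = 1/2 × 1 = 1/2 per child.
All 4 independent: (1/2)^4 = 1/16.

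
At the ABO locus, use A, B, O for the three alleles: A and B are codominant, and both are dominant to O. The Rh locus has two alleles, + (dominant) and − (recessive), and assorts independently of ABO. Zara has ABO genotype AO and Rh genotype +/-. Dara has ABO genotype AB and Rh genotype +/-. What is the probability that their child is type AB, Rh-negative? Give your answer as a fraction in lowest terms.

1/16

ABO cross AO × AB → offspring phenotypes: 1/2 A, 1/4 B, 1/4 AB.
Rh cross +/- × +/- → 3/4 Rh+, 1/4 Rh-.
Independent loci: P(type AB, Rh-negative) = 1/4 × 1/4 = 1/16.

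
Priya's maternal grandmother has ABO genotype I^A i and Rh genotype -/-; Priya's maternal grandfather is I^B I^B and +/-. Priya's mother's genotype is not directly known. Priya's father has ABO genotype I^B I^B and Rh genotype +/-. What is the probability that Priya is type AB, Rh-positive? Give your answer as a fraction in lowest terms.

5/32

Priya's mother's ABO genotype from I^A i × I^B I^B: 1/2 I^A I^B, 1/2 I^B i.
Crossing each possibility with the father I^B I^B and summing P(type AB): 1/2·1/2 + 1/2·0 = 1/4.
Similarly for Rh via the mother's Rh distribution: P(Rh+) = 5/8.
Independent loci: 1/4 × 5/8 = 5/32.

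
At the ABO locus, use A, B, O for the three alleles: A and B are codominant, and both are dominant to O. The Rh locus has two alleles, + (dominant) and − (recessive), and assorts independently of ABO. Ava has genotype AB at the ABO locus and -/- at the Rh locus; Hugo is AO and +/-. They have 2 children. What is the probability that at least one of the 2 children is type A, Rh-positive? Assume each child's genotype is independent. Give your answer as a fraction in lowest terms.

ABO cross AB × AO → 1/2 A, 1/4 B, 1/4 AB.
Rh cross -/- × +/- → 1/2 Rh+, 1/2 Rh-; so P(type A, Rh-positive) = 1/2 × 1/2 = 1/4 per child.
P(none) = (3/4)^2 = 9/16; P(at least one) = 1 − 9/16 = 7/16.

7/16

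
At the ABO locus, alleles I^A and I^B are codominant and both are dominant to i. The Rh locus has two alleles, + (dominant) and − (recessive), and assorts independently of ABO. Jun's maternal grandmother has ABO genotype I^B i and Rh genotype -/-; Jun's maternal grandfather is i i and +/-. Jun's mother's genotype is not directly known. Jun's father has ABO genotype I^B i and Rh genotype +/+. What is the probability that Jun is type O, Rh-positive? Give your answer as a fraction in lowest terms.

3/8

Jun's mother's ABO genotype from I^B i × i i: 1/2 I^B i, 1/2 i i.
Crossing each possibility with the father I^B i and summing P(type O): 1/2·1/4 + 1/2·1/2 = 3/8.
Similarly for Rh via the mother's Rh distribution: P(Rh+) = 1.
Independent loci: 3/8 × 1 = 3/8.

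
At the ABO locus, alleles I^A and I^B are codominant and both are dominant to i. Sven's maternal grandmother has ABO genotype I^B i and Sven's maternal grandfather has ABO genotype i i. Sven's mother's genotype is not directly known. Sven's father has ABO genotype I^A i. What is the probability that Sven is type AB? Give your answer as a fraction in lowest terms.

Sven's mother's ABO genotype from I^B i × i i: 1/2 I^B i, 1/2 i i.
Crossing each possibility with the father I^A i and summing P(type AB): 1/2·1/4 + 1/2·0 = 1/8.

1/8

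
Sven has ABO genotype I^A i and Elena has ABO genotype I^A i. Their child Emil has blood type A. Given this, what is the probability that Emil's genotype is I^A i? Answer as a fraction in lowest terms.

Cross I^A i × I^A i → 1/4 I^A I^A, 1/2 I^A i, 1/4 i i.
Type-A genotypes among offspring: I^A I^A (1/4), I^A i (1/2); total 3/4.
P(I^A i | type A) = (1/2) / (3/4) = 2/3.

2/3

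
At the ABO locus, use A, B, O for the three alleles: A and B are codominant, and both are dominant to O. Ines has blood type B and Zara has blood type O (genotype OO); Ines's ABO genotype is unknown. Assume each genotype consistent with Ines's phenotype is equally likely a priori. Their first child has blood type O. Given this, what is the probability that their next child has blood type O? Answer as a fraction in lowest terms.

Possible genotypes: Ines ∈ {BB, BO}; Zara ∈ {OO}.
Weight each parental genotype pair by prior × P(type-O child):
  BO × OO: posterior weight 1; P(next child type O) = 1/2.
Weighted sum = 1/2.

1/2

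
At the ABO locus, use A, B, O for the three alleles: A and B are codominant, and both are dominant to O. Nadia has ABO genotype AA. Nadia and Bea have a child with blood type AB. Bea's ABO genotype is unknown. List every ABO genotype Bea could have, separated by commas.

AB, BB, BO

For each candidate genotype of Bea, check whether crossing it with AA can produce every observed child phenotype.
  AA → possible child types {A} ✗
  AB → possible child types {A, AB} ✓
  AO → possible child types {A} ✗
  BB → possible child types {AB} ✓
  BO → possible child types {A, AB} ✓
  OO → possible child types {A} ✗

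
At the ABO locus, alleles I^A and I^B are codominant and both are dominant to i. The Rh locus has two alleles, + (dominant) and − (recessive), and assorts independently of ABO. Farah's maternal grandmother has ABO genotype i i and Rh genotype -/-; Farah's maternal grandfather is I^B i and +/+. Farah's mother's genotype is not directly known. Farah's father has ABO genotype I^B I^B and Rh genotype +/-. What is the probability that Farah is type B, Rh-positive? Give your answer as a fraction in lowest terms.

Farah's mother's ABO genotype from i i × I^B i: 1/2 I^B i, 1/2 i i.
Crossing each possibility with the father I^B I^B and summing P(type B): 1/2·1 + 1/2·1 = 1.
Similarly for Rh via the mother's Rh distribution: P(Rh+) = 3/4.
Independent loci: 1 × 3/4 = 3/4.

3/4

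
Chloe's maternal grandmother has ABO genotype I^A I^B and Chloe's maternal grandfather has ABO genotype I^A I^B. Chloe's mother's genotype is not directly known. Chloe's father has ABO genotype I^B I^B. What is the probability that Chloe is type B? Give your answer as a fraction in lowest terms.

Chloe's mother's ABO genotype from I^A I^B × I^A I^B: 1/4 I^A I^A, 1/2 I^A I^B, 1/4 I^B I^B.
Crossing each possibility with the father I^B I^B and summing P(type B): 1/4·0 + 1/2·1/2 + 1/4·1 = 1/2.

1/2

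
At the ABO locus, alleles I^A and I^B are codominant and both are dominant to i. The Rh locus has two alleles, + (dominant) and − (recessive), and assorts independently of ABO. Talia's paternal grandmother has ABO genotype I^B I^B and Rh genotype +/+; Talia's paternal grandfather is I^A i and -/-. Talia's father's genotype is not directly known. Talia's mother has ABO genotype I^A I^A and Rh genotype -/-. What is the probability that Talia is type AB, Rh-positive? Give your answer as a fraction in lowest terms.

Talia's father's ABO genotype from I^B I^B × I^A i: 1/2 I^A I^B, 1/2 I^B i.
Crossing each possibility with the mother I^A I^A and summing P(type AB): 1/2·1/2 + 1/2·1/2 = 1/2.
Similarly for Rh via the father's Rh distribution: P(Rh+) = 1/2.
Independent loci: 1/2 × 1/2 = 1/4.

1/4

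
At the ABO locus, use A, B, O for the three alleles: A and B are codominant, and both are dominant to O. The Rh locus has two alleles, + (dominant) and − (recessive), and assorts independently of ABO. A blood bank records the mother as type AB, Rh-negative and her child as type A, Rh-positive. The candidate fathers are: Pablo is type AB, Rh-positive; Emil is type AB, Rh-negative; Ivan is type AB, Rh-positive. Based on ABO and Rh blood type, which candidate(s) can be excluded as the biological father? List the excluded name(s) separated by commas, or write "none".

Emil

A candidate is excluded only if no genotype consistent with his phenotype could produce a type A, Rh-positive child with a type AB, Rh-negative mother.
Emil (type AB, Rh-): no genotype consistent with that phenotype can produce a type-A Rh+ child with a type-AB mother.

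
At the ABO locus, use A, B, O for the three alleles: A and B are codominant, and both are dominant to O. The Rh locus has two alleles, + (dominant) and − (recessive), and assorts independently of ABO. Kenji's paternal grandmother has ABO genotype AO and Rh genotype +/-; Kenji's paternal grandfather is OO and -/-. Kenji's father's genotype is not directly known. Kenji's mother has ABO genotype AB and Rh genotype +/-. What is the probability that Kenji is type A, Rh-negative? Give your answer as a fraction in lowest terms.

Kenji's father's ABO genotype from AO × OO: 1/2 AO, 1/2 OO.
Crossing each possibility with the mother AB and summing P(type A): 1/2·1/2 + 1/2·1/2 = 1/2.
Similarly for Rh via the father's Rh distribution: P(Rh-) = 3/8.
Independent loci: 1/2 × 3/8 = 3/16.

3/16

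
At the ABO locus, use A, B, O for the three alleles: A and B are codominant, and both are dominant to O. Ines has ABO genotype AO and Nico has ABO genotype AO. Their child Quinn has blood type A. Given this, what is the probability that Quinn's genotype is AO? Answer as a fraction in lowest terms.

Cross AO × AO → 1/4 AA, 1/2 AO, 1/4 OO.
Type-A genotypes among offspring: AA (1/4), AO (1/2); total 3/4.
P(AO | type A) = (1/2) / (3/4) = 2/3.

2/3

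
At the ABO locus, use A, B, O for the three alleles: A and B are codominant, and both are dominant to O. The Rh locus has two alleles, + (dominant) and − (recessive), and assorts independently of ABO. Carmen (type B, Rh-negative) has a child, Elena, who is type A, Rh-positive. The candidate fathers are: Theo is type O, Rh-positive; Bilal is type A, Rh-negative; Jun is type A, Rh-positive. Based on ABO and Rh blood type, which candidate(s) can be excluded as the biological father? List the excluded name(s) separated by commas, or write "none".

A candidate is excluded only if no genotype consistent with his phenotype could produce a type A, Rh-positive child with a type B, Rh-negative mother.
Theo (type O, Rh+): no genotype consistent with that phenotype can produce a type-A Rh+ child with a type-B mother.
Bilal (type A, Rh-): no genotype consistent with that phenotype can produce a type-A Rh+ child with a type-B mother.

Theo, Bilal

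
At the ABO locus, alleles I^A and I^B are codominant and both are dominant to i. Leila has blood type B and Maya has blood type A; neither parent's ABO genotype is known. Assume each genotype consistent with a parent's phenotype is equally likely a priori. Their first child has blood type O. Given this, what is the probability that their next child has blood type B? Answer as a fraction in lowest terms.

Possible genotypes: Leila ∈ {I^B I^B, I^B i}; Maya ∈ {I^A I^A, I^A i}.
Weight each parental genotype pair by prior × P(type-O child):
  I^B i × I^A i: posterior weight 1; P(next child type B) = 1/4.
Weighted sum = 1/4.

1/4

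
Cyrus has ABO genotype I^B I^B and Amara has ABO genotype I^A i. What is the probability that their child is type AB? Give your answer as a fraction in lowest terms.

1/2

ABO cross I^B I^B × I^A i → offspring phenotypes: 1/2 B, 1/2 AB.
So P(type AB) = 1/2.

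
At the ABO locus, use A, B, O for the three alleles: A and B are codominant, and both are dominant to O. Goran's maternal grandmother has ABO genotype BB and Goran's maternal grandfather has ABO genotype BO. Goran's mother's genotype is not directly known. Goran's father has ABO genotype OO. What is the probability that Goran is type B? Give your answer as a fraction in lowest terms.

Goran's mother's ABO genotype from BB × BO: 1/2 BB, 1/2 BO.
Crossing each possibility with the father OO and summing P(type B): 1/2·1 + 1/2·1/2 = 3/4.

3/4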